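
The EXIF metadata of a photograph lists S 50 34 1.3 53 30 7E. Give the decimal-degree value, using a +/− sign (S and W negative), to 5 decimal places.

-50.56703, 53.50194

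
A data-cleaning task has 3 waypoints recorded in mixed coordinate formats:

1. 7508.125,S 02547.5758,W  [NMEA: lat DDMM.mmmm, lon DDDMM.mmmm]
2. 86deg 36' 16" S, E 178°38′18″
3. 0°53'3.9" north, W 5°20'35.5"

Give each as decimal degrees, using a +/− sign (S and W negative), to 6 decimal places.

Point 1:
  φ: split at 2 digits → 75° and 8.125′; 75 + 8.125/60 = 75.1354167
  S ⇒ negate
  Longitude: split at 3 digits → 025° and 47.5758′; 25 + 47.5758/60 = 25.7929300
  W ⇒ negate
Point 2:
  φ: 36′ + 16″ = 36.26667′; 86 + 36.26667/60 = 86.6044444
  hemisphere S, so the sign is −
  Longitude: 178° + 38/60 + 18/3600 = 178 + 0.633333 + 0.005000 = 178.6383333
  E → positive
Point 3:
  φ: 0 + 53/60 + 3.9/3600 = 0.8844167
  N → positive
  λ: 20′ + 35.5″ = 20.59167′; 5 + 20.59167/60 = 5.3431944
  W ⇒ negate

1. -75.135417, -25.792930
2. -86.604444, 178.638333
3. 0.884417, -5.343194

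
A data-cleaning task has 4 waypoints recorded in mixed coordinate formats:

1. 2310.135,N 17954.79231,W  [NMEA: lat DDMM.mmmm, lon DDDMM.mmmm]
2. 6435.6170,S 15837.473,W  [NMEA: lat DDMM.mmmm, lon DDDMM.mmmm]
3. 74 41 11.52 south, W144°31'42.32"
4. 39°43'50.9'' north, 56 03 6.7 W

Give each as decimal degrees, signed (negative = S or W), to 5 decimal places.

Point 1:
  φ: degrees = first 2 digits = 23, minutes = 10.135; 23 + 10.135/60 = 23.168917
  N ⇒ keep positive
  λ: split at 3 digits → 179° and 54.79231′; 179 + 54.79231/60 = 179.913205
  W ⇒ negate
Point 2:
  φ: degrees = first 2 digits = 64, minutes = 35.617; 64 + 35.617/60 = 64.593617
  S → negative
  Longitude: degrees = first 3 digits = 158, minutes = 37.473; 158 + 37.473/60 = 158.624550
  W → negative
Point 3:
  φ: 74° + 41/60 + 11.52/3600 = 74 + 0.683333 + 0.003200 = 74.686533
  S ⇒ negate
  Lon: 144° + 31/60 + 42.32/3600 = 144 + 0.516667 + 0.011756 = 144.528422
  hemisphere W, so the sign is −
Point 4:
  φ: 43′ + 50.9″ = 43.84833′; 39 + 43.84833/60 = 39.730806
  N ⇒ keep positive
  Lon: 56 + 3/60 + 6.7/3600 = 56.051861
  hemisphere W, so the sign is −

1. 23.16892, -179.91321
2. -64.59362, -158.62455
3. -74.68653, -144.52842
4. 39.73081, -56.05186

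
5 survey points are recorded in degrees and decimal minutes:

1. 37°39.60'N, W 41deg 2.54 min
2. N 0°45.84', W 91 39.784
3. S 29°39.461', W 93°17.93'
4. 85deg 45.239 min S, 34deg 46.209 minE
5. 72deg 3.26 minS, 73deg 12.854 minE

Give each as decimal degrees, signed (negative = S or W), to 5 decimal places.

1. 37.66000, -41.04233
2. 0.76400, -91.66307
3. -29.65768, -93.29883
4. -85.75398, 34.77015
5. -72.05433, 73.21423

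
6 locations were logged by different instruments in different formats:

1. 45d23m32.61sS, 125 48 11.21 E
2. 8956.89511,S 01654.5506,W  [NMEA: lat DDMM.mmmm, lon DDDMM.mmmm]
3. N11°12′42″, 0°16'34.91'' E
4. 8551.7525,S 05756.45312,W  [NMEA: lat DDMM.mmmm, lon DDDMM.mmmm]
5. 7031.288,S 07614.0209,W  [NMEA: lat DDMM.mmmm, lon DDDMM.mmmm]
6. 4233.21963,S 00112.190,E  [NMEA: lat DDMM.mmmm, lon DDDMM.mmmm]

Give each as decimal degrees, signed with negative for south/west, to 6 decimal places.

1. -45.392392, 125.803114
2. -89.948252, -16.909177
3. 11.211667, 0.276364
4. -85.862542, -57.940885
5. -70.521467, -76.233682
6. -42.553661, 1.203167

Point 1:
  φ: 45 + 23/60 + 32.61/3600 = 45.3923917
  S ⇒ negate
  Lon: 48′ + 11.21″ = 48.18683′; 125 + 48.18683/60 = 125.8031139
  E → positive
Point 2:
  Latitude: degrees = first 2 digits = 89, minutes = 56.89511; 89 + 56.89511/60 = 89.9482518
  S ⇒ negate
  Lon: split at 3 digits → 016° and 54.5506′; 16 + 54.5506/60 = 16.9091767
  W → negative
Point 3:
  Lat: 12′ + 42″ = 12.70000′; 11 + 12.70000/60 = 11.2116667
  N → positive
  Longitude: 0 + 16/60 + 34.91/3600 = 0.2763639
  E → positive
Point 4:
  Lat: split at 2 digits → 85° and 51.7525′; 85 + 51.7525/60 = 85.8625417
  S → negative
  Lon: split at 3 digits → 057° and 56.45312′; 57 + 56.45312/60 = 57.9408853
  W → negative
Point 5:
  Latitude: split at 2 digits → 70° and 31.288′; 70 + 31.288/60 = 70.5214667
  S → negative
  Longitude: degrees = first 3 digits = 76, minutes = 14.0209; 76 + 14.0209/60 = 76.2336817
  W → negative
Point 6:
  φ: degrees = first 2 digits = 42, minutes = 33.21963; 42 + 33.21963/60 = 42.5536605
  S ⇒ negate
  Lon: degrees = first 3 digits = 1, minutes = 12.19; 1 + 12.19/60 = 1.2031667
  E → positive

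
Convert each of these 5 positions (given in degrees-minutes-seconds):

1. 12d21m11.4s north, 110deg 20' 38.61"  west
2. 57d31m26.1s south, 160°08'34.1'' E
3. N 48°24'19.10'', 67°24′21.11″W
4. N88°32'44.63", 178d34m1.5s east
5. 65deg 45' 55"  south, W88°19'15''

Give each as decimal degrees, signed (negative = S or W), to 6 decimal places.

Point 1:
  Latitude: 12 + 21/60 + 11.4/3600 = 12.3531667
  N → positive
  Longitude: 20′ + 38.61″ = 20.64350′; 110 + 20.64350/60 = 110.3440583
  hemisphere W, so the sign is −
Point 2:
  Latitude: 31′ + 26.1″ = 31.43500′; 57 + 31.43500/60 = 57.5239167
  S → negative
  λ: 8′ + 34.1″ = 8.56833′; 160 + 8.56833/60 = 160.1428056
  E ⇒ keep positive
Point 3:
  φ: 24′ + 19.1″ = 24.31833′; 48 + 24.31833/60 = 48.4053056
  N → positive
  λ: 24′ + 21.11″ = 24.35183′; 67 + 24.35183/60 = 67.4058639
  W ⇒ negate
Point 4:
  φ: 88° + 32/60 + 44.63/3600 = 88 + 0.533333 + 0.012397 = 88.5457306
  N ⇒ keep positive
  λ: 34′ + 1.5″ = 34.02500′; 178 + 34.02500/60 = 178.5670833
  E ⇒ keep positive
Point 5:
  Lat: 65° + 45/60 + 55/3600 = 65 + 0.750000 + 0.015278 = 65.7652778
  S ⇒ negate
  Longitude: 19′ + 15″ = 19.25000′; 88 + 19.25000/60 = 88.3208333
  W ⇒ negate

1. 12.353167, -110.344058
2. -57.523917, 160.142806
3. 48.405306, -67.405864
4. 88.545731, 178.567083
5. -65.765278, -88.320833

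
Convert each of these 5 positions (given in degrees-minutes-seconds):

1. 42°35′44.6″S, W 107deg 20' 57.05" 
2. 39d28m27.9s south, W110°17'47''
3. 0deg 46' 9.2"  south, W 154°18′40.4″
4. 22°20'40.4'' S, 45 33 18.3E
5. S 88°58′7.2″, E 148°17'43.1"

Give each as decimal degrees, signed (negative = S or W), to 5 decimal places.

1. -42.59572, -107.34918
2. -39.47442, -110.29639
3. -0.76922, -154.31122
4. -22.34456, 45.55508
5. -88.96867, 148.29531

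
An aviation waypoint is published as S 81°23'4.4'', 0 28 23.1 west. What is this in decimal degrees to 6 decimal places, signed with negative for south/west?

Lat: 23′ + 4.4″ = 23.07333′; 81 + 23.07333/60 = 81.3845556
S ⇒ negate
Longitude: 28′ + 23.1″ = 28.38500′; 0 + 28.38500/60 = 0.4730833
W → negative

-81.384556, -0.473083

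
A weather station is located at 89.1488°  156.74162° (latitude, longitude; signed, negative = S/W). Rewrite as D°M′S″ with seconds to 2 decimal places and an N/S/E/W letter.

89°08′55.68″ N, 156°44′29.83″ E

Latitude: 0.148800 × 60 = 8.92800′ → 8′, remainder × 60 = 55.6800″
λ: 0.741620° → 44.49720′; 0.49720 × 60 = 29.8320″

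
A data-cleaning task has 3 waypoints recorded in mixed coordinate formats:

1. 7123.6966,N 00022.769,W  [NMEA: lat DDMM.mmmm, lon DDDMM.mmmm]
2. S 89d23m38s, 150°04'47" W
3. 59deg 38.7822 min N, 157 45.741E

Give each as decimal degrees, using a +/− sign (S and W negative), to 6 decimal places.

Point 1:
  φ: degrees = first 2 digits = 71, minutes = 23.6966; 71 + 23.6966/60 = 71.3949433
  N → positive
  Longitude: degrees = first 3 digits = 0, minutes = 22.769; 0 + 22.769/60 = 0.3794833
  hemisphere W, so the sign is −
Point 2:
  Lat: 89 + 23/60 + 38/3600 = 89.3938889
  S ⇒ negate
  λ: 4′ + 47″ = 4.78333′; 150 + 4.78333/60 = 150.0797222
  W → negative
Point 3:
  Latitude: 59 + 38.7822/60 = 59.6463700
  N ⇒ keep positive
  Longitude: 157 + 45.741/60 = 157.7623500
  E ⇒ keep positive

1. 71.394943, -0.379483
2. -89.393889, -150.079722
3. 59.646370, 157.762350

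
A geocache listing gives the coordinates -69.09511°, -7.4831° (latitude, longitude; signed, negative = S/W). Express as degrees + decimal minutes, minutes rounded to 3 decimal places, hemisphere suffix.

Latitude is negative → S; |value| = 69.095110
Lat: minutes = (69.095110 − 69) × 60 = 5.70660
Longitude is negative → W; |value| = 7.483100
λ: minutes = (7.483100 − 7) × 60 = 28.98600

69° 5.707′ S, 7° 28.986′ W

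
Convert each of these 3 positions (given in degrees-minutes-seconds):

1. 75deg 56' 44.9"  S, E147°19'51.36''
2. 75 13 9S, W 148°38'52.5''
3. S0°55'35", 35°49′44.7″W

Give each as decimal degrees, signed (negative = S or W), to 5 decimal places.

1. -75.94581, 147.33093
2. -75.21917, -148.64792
3. -0.92639, -35.82908

Point 1:
  φ: 75 + 56/60 + 44.9/3600 = 75.945806
  S → negative
  Longitude: 147 + 19/60 + 51.36/3600 = 147.330933
  E → positive
Point 2:
  Latitude: 75° + 13/60 + 9/3600 = 75 + 0.216667 + 0.002500 = 75.219167
  S → negative
  Longitude: 148° + 38/60 + 52.5/3600 = 148 + 0.633333 + 0.014583 = 148.647917
  W ⇒ negate
Point 3:
  φ: 0 + 55/60 + 35/3600 = 0.926389
  S → negative
  Lon: 35 + 49/60 + 44.7/3600 = 35.829083
  W → negative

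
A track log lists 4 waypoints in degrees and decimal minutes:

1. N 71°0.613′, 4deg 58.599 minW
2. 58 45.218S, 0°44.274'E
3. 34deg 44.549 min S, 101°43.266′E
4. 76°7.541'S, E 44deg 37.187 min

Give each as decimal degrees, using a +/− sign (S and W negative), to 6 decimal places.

Point 1:
  Lat: 0.613′ = 0.010217°; total 71.0102167
  N ⇒ keep positive
  Lon: 58.599′ = 0.976650°; total 4.9766500
  hemisphere W, so the sign is −
Point 2:
  φ: 58 + 45.218/60 = 58.7536333
  S ⇒ negate
  Longitude: 0 + 44.274/60 = 0.7379000
  E → positive
Point 3:
  Lat: 44.549′ = 0.742483°; total 34.7424833
  S → negative
  λ: 101 + 43.266/60 = 101.7211000
  E ⇒ keep positive
Point 4:
  Latitude: 7.541′ = 0.125683°; total 76.1256833
  S ⇒ negate
  λ: 37.187′ = 0.619783°; total 44.6197833
  E ⇒ keep positive

1. 71.010217, -4.976650
2. -58.753633, 0.737900
3. -34.742483, 101.721100
4. -76.125683, 44.619783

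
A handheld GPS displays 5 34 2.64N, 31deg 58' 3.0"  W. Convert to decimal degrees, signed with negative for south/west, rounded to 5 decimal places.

5.56740, -31.96750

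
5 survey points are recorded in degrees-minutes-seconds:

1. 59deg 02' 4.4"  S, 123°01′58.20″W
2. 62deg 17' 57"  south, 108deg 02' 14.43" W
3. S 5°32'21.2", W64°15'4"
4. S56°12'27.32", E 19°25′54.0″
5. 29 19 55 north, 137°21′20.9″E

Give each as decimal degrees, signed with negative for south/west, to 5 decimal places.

1. -59.03456, -123.03283
2. -62.29917, -108.03734
3. -5.53922, -64.25111
4. -56.20759, 19.43167
5. 29.33194, 137.35581

Point 1:
  Lat: 2′ + 4.4″ = 2.07333′; 59 + 2.07333/60 = 59.034556
  hemisphere S, so the sign is −
  Longitude: 123 + 1/60 + 58.2/3600 = 123.032833
  hemisphere W, so the sign is −
Point 2:
  Lat: 62 + 17/60 + 57/3600 = 62.299167
  S → negative
  Longitude: 2′ + 14.43″ = 2.24050′; 108 + 2.24050/60 = 108.037342
  W → negative
Point 3:
  φ: 5° + 32/60 + 21.2/3600 = 5 + 0.533333 + 0.005889 = 5.539222
  S → negative
  Longitude: 64 + 15/60 + 4/3600 = 64.251111
  W ⇒ negate
Point 4:
  φ: 56 + 12/60 + 27.32/3600 = 56.207589
  S ⇒ negate
  Lon: 25′ + 54″ = 25.90000′; 19 + 25.90000/60 = 19.431667
  E → positive
Point 5:
  φ: 29 + 19/60 + 55/3600 = 29.331944
  N → positive
  Lon: 137° + 21/60 + 20.9/3600 = 137 + 0.350000 + 0.005806 = 137.355806
  E → positive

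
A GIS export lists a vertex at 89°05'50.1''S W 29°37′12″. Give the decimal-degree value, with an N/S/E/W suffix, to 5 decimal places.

89.09725° S, 29.62000° W

φ: 89 + 5/60 + 50.1/3600 = 89.097250
λ: 29 + 37/60 + 12/3600 = 29.620000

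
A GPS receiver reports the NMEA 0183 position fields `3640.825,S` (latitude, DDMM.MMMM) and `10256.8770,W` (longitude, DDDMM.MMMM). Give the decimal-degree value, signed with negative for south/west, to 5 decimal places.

-36.68042, -102.94795

Latitude: degrees = first 2 digits = 36, minutes = 40.825; 36 + 40.825/60 = 36.680417
hemisphere S, so the sign is −
λ: split at 3 digits → 102° and 56.877′; 102 + 56.877/60 = 102.947950
W ⇒ negate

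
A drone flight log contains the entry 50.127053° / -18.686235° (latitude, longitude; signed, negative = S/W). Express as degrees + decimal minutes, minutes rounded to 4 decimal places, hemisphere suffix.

φ: 50° + 0.127053 × 60 = 50° 7.623180′
Longitude is negative → W; |value| = 18.686235
λ: minutes = (18.686235 − 18) × 60 = 41.174100

50° 7.6232′ N, 18° 41.1741′ W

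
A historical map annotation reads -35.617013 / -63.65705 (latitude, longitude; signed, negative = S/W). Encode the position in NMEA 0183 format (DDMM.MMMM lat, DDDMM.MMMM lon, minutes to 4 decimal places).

Latitude is negative → S; |value| = 35.617013
Lat: fractional part 0.617013 → 37.020780 minutes
Longitude is negative → W; |value| = 63.657050
λ: minutes = (63.657050 − 63) × 60 = 39.423000

3537.0208,S / 06339.4230,W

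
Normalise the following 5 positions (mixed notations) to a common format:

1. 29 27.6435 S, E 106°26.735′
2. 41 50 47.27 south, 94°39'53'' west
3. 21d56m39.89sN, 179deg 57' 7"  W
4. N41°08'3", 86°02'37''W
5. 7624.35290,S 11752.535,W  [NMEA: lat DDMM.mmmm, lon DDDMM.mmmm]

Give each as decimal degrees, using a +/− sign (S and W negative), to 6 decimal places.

Point 1:
  φ: 27.6435′ = 0.460725°; total 29.4607250
  S ⇒ negate
  λ: 106 + 26.735/60 = 106.4455833
  E ⇒ keep positive
Point 2:
  Lat: 41° + 50/60 + 47.27/3600 = 41 + 0.833333 + 0.013131 = 41.8464639
  S → negative
  Longitude: 94° + 39/60 + 53/3600 = 94 + 0.650000 + 0.014722 = 94.6647222
  W → negative
Point 3:
  Lat: 56′ + 39.89″ = 56.66483′; 21 + 56.66483/60 = 21.9444139
  N → positive
  Longitude: 179° + 57/60 + 7/3600 = 179 + 0.950000 + 0.001944 = 179.9519444
  W ⇒ negate
Point 4:
  Latitude: 41 + 8/60 + 3/3600 = 41.1341667
  N → positive
  Longitude: 86 + 2/60 + 37/3600 = 86.0436111
  W → negative
Point 5:
  Latitude: split at 2 digits → 76° and 24.3529′; 76 + 24.3529/60 = 76.4058817
  S → negative
  Lon: degrees = first 3 digits = 117, minutes = 52.535; 117 + 52.535/60 = 117.8755833
  W → negative

1. -29.460725, 106.445583
2. -41.846464, -94.664722
3. 21.944414, -179.951944
4. 41.134167, -86.043611
5. -76.405882, -117.875583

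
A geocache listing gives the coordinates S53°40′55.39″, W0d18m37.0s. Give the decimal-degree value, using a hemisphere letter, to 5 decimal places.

53.68205° S, 0.31028° W

Latitude: 53 + 40/60 + 55.39/3600 = 53.682053
λ: 0 + 18/60 + 37/3600 = 0.310278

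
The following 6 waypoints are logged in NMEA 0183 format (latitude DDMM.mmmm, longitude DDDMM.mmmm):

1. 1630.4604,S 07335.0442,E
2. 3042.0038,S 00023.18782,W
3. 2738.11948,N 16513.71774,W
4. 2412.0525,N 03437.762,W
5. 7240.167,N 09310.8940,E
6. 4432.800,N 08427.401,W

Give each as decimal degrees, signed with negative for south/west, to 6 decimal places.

1. -16.507673, 73.584070
2. -30.700063, -0.386464
3. 27.635325, -165.228629
4. 24.200875, -34.629367
5. 72.669450, 93.181567
6. 44.546667, -84.456683

Point 1:
  φ: degrees = first 2 digits = 16, minutes = 30.4604; 16 + 30.4604/60 = 16.5076733
  S → negative
  Longitude: degrees = first 3 digits = 73, minutes = 35.0442; 73 + 35.0442/60 = 73.5840700
  E ⇒ keep positive
Point 2:
  Latitude: degrees = first 2 digits = 30, minutes = 42.0038; 30 + 42.0038/60 = 30.7000633
  S ⇒ negate
  Longitude: split at 3 digits → 000° and 23.18782′; 0 + 23.18782/60 = 0.3864637
  W → negative
Point 3:
  φ: degrees = first 2 digits = 27, minutes = 38.11948; 27 + 38.11948/60 = 27.6353247
  N ⇒ keep positive
  Lon: split at 3 digits → 165° and 13.71774′; 165 + 13.71774/60 = 165.2286290
  hemisphere W, so the sign is −
Point 4:
  Latitude: degrees = first 2 digits = 24, minutes = 12.0525; 24 + 12.0525/60 = 24.2008750
  N ⇒ keep positive
  Lon: split at 3 digits → 034° and 37.762′; 34 + 37.762/60 = 34.6293667
  W ⇒ negate
Point 5:
  Lat: split at 2 digits → 72° and 40.167′; 72 + 40.167/60 = 72.6694500
  N ⇒ keep positive
  Lon: split at 3 digits → 093° and 10.894′; 93 + 10.894/60 = 93.1815667
  E → positive
Point 6:
  Latitude: degrees = first 2 digits = 44, minutes = 32.8; 44 + 32.8/60 = 44.5466667
  N ⇒ keep positive
  λ: split at 3 digits → 084° and 27.401′; 84 + 27.401/60 = 84.4566833
  W ⇒ negate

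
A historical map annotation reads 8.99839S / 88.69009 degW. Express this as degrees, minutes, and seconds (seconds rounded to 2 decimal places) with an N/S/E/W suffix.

Latitude: 0.998390° → 59.90340′; 0.90340 × 60 = 54.2040″
λ: whole degrees 88; 41.40540′ → 41′ and 24.3240″

8°59′54.20″ S, 88°41′24.32″ W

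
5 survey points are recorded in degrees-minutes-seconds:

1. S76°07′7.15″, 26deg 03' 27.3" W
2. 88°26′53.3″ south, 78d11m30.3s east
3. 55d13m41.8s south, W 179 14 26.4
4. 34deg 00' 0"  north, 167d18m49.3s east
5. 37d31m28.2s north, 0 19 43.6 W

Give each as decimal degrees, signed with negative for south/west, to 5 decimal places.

1. -76.11865, -26.05758
2. -88.44814, 78.19175
3. -55.22828, -179.24067
4. 34.00000, 167.31369
5. 37.52450, -0.32878

Point 1:
  φ: 76° + 7/60 + 7.15/3600 = 76 + 0.116667 + 0.001986 = 76.118653
  hemisphere S, so the sign is −
  λ: 26° + 3/60 + 27.3/3600 = 26 + 0.050000 + 0.007583 = 26.057583
  W → negative
Point 2:
  Lat: 26′ + 53.3″ = 26.88833′; 88 + 26.88833/60 = 88.448139
  hemisphere S, so the sign is −
  Lon: 78° + 11/60 + 30.3/3600 = 78 + 0.183333 + 0.008417 = 78.191750
  E → positive
Point 3:
  Latitude: 55° + 13/60 + 41.8/3600 = 55 + 0.216667 + 0.011611 = 55.228278
  S ⇒ negate
  Lon: 179° + 14/60 + 26.4/3600 = 179 + 0.233333 + 0.007333 = 179.240667
  W ⇒ negate
Point 4:
  Lat: 0′ + 0″ = 0.00000′; 34 + 0.00000/60 = 34.000000
  N ⇒ keep positive
  Lon: 167° + 18/60 + 49.3/3600 = 167 + 0.300000 + 0.013694 = 167.313694
  E → positive
Point 5:
  Lat: 37° + 31/60 + 28.2/3600 = 37 + 0.516667 + 0.007833 = 37.524500
  N ⇒ keep positive
  Lon: 0 + 19/60 + 43.6/3600 = 0.328778
  W → negative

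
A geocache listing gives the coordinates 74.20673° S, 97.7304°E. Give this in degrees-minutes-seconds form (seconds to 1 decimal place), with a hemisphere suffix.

74°12′24.2″ S, 97°43′49.4″ E

Lat: whole degrees 74; 12.40380′ → 12′ and 24.228″
Lon: 0.730400° → 43.82400′; 0.82400 × 60 = 49.440″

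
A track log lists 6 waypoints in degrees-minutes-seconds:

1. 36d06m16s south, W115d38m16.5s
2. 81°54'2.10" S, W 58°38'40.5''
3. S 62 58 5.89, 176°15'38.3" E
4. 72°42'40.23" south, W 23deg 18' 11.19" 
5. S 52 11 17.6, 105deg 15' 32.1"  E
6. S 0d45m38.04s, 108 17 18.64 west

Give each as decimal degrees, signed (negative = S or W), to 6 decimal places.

Point 1:
  Lat: 36 + 6/60 + 16/3600 = 36.1044444
  hemisphere S, so the sign is −
  Lon: 115° + 38/60 + 16.5/3600 = 115 + 0.633333 + 0.004583 = 115.6379167
  hemisphere W, so the sign is −
Point 2:
  φ: 54′ + 2.1″ = 54.03500′; 81 + 54.03500/60 = 81.9005833
  S ⇒ negate
  Lon: 38′ + 40.5″ = 38.67500′; 58 + 38.67500/60 = 58.6445833
  W → negative
Point 3:
  Lat: 62 + 58/60 + 5.89/3600 = 62.9683028
  hemisphere S, so the sign is −
  Longitude: 176° + 15/60 + 38.3/3600 = 176 + 0.250000 + 0.010639 = 176.2606389
  E → positive
Point 4:
  Lat: 72° + 42/60 + 40.23/3600 = 72 + 0.700000 + 0.011175 = 72.7111750
  hemisphere S, so the sign is −
  λ: 18′ + 11.19″ = 18.18650′; 23 + 18.18650/60 = 23.3031083
  hemisphere W, so the sign is −
Point 5:
  Lat: 11′ + 17.6″ = 11.29333′; 52 + 11.29333/60 = 52.1882222
  S ⇒ negate
  Longitude: 105° + 15/60 + 32.1/3600 = 105 + 0.250000 + 0.008917 = 105.2589167
  E ⇒ keep positive
Point 6:
  φ: 0 + 45/60 + 38.04/3600 = 0.7605667
  S ⇒ negate
  Lon: 17′ + 18.64″ = 17.31067′; 108 + 17.31067/60 = 108.2885111
  W ⇒ negate

1. -36.104444, -115.637917
2. -81.900583, -58.644583
3. -62.968303, 176.260639
4. -72.711175, -23.303108
5. -52.188222, 105.258917
6. -0.760567, -108.288511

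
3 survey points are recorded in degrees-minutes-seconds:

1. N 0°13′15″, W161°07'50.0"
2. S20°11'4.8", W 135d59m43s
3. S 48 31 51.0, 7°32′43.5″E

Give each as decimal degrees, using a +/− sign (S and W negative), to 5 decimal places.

1. 0.22083, -161.13056
2. -20.18467, -135.99528
3. -48.53083, 7.54542

Point 1:
  Lat: 13′ + 15″ = 13.25000′; 0 + 13.25000/60 = 0.220833
  N ⇒ keep positive
  λ: 161 + 7/60 + 50/3600 = 161.130556
  W ⇒ negate
Point 2:
  Latitude: 20° + 11/60 + 4.8/3600 = 20 + 0.183333 + 0.001333 = 20.184667
  hemisphere S, so the sign is −
  λ: 59′ + 43″ = 59.71667′; 135 + 59.71667/60 = 135.995278
  W → negative
Point 3:
  φ: 48° + 31/60 + 51/3600 = 48 + 0.516667 + 0.014167 = 48.530833
  S → negative
  λ: 32′ + 43.5″ = 32.72500′; 7 + 32.72500/60 = 7.545417
  E ⇒ keep positive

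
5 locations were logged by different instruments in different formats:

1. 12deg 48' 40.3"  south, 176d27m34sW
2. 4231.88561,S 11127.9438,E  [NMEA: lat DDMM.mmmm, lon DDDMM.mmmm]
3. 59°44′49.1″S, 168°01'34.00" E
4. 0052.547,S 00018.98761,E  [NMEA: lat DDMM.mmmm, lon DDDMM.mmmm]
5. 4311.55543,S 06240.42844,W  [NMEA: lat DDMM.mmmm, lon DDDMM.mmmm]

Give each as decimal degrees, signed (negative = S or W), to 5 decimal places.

1. -12.81119, -176.45944
2. -42.53143, 111.46573
3. -59.74697, 168.02611
4. -0.87578, 0.31646
5. -43.19259, -62.67381

Point 1:
  Lat: 12 + 48/60 + 40.3/3600 = 12.811194
  S ⇒ negate
  Longitude: 27′ + 34″ = 27.56667′; 176 + 27.56667/60 = 176.459444
  W → negative
Point 2:
  Latitude: degrees = first 2 digits = 42, minutes = 31.88561; 42 + 31.88561/60 = 42.531427
  hemisphere S, so the sign is −
  Longitude: split at 3 digits → 111° and 27.9438′; 111 + 27.9438/60 = 111.465730
  E ⇒ keep positive
Point 3:
  φ: 59° + 44/60 + 49.1/3600 = 59 + 0.733333 + 0.013639 = 59.746972
  S ⇒ negate
  Longitude: 168° + 1/60 + 34/3600 = 168 + 0.016667 + 0.009444 = 168.026111
  E ⇒ keep positive
Point 4:
  Latitude: split at 2 digits → 00° and 52.547′; 0 + 52.547/60 = 0.875783
  hemisphere S, so the sign is −
  Longitude: split at 3 digits → 000° and 18.98761′; 0 + 18.98761/60 = 0.316460
  E → positive
Point 5:
  Lat: split at 2 digits → 43° and 11.55543′; 43 + 11.55543/60 = 43.192591
  S ⇒ negate
  Lon: split at 3 digits → 062° and 40.42844′; 62 + 40.42844/60 = 62.673807
  hemisphere W, so the sign is −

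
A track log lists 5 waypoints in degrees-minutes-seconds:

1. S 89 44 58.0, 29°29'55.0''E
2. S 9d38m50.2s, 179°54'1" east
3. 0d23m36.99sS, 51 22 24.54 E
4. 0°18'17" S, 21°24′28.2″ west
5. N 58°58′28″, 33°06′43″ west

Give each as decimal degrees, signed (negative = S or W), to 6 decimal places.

Point 1:
  Latitude: 89 + 44/60 + 58/3600 = 89.7494444
  hemisphere S, so the sign is −
  λ: 29° + 29/60 + 55/3600 = 29 + 0.483333 + 0.015278 = 29.4986111
  E ⇒ keep positive
Point 2:
  Lat: 9° + 38/60 + 50.2/3600 = 9 + 0.633333 + 0.013944 = 9.6472778
  S → negative
  Longitude: 179 + 54/60 + 1/3600 = 179.9002778
  E → positive
Point 3:
  Lat: 0 + 23/60 + 36.99/3600 = 0.3936083
  hemisphere S, so the sign is −
  Lon: 51 + 22/60 + 24.54/3600 = 51.3734833
  E ⇒ keep positive
Point 4:
  Lat: 0° + 18/60 + 17/3600 = 0 + 0.300000 + 0.004722 = 0.3047222
  S → negative
  Lon: 21° + 24/60 + 28.2/3600 = 21 + 0.400000 + 0.007833 = 21.4078333
  hemisphere W, so the sign is −
Point 5:
  Lat: 58′ + 28″ = 58.46667′; 58 + 58.46667/60 = 58.9744444
  N ⇒ keep positive
  λ: 6′ + 43″ = 6.71667′; 33 + 6.71667/60 = 33.1119444
  W → negative

1. -89.749444, 29.498611
2. -9.647278, 179.900278
3. -0.393608, 51.373483
4. -0.304722, -21.407833
5. 58.974444, -33.111944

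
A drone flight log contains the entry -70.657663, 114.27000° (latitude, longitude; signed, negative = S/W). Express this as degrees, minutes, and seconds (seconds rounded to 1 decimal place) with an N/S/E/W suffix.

70°39′27.6″ S, 114°16′12.0″ E

Latitude is negative → S; |value| = 70.657663
φ: whole degrees 70; 39.45978′ → 39′ and 27.587″
λ: 0.270000° → 16.20000′; 0.20000 × 60 = 12.000″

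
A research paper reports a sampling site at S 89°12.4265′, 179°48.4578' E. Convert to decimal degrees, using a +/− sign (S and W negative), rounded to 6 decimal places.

Lat: 12.4265′ = 0.207108°; total 89.2071083
S ⇒ negate
λ: 179 + 48.4578/60 = 179.8076300
E → positive

-89.207108, 179.807630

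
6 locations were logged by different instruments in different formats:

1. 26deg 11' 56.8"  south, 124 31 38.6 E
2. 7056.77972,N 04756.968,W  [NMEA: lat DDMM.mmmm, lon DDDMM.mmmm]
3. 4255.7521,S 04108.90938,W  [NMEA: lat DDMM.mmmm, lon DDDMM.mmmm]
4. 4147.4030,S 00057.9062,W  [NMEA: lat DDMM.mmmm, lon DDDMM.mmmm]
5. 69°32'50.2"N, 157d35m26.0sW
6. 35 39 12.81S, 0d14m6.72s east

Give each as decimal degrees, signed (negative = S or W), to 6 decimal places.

Point 1:
  Latitude: 11′ + 56.8″ = 11.94667′; 26 + 11.94667/60 = 26.1991111
  hemisphere S, so the sign is −
  λ: 124 + 31/60 + 38.6/3600 = 124.5273889
  E → positive
Point 2:
  Latitude: split at 2 digits → 70° and 56.77972′; 70 + 56.77972/60 = 70.9463287
  N → positive
  λ: split at 3 digits → 047° and 56.968′; 47 + 56.968/60 = 47.9494667
  W → negative
Point 3:
  Lat: split at 2 digits → 42° and 55.7521′; 42 + 55.7521/60 = 42.9292017
  S → negative
  λ: split at 3 digits → 041° and 8.90938′; 41 + 8.90938/60 = 41.1484897
  hemisphere W, so the sign is −
Point 4:
  Lat: split at 2 digits → 41° and 47.403′; 41 + 47.403/60 = 41.7900500
  hemisphere S, so the sign is −
  Longitude: degrees = first 3 digits = 0, minutes = 57.9062; 0 + 57.9062/60 = 0.9651033
  W → negative
Point 5:
  Latitude: 69° + 32/60 + 50.2/3600 = 69 + 0.533333 + 0.013944 = 69.5472778
  N ⇒ keep positive
  λ: 157° + 35/60 + 26/3600 = 157 + 0.583333 + 0.007222 = 157.5905556
  W ⇒ negate
Point 6:
  φ: 35 + 39/60 + 12.81/3600 = 35.6535583
  S → negative
  Lon: 0 + 14/60 + 6.72/3600 = 0.2352000
  E → positive

1. -26.199111, 124.527389
2. 70.946329, -47.949467
3. -42.929202, -41.148490
4. -41.790050, -0.965103
5. 69.547278, -157.590556
6. -35.653558, 0.235200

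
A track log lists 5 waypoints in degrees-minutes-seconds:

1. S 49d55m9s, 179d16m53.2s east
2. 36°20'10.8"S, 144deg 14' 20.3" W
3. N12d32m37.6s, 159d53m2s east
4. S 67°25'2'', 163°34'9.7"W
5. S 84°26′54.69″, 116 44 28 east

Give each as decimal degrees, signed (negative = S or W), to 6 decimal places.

1. -49.919167, 179.281444
2. -36.336333, -144.238972
3. 12.543778, 159.883889
4. -67.417222, -163.569361
5. -84.448525, 116.741111

Point 1:
  φ: 55′ + 9″ = 55.15000′; 49 + 55.15000/60 = 49.9191667
  hemisphere S, so the sign is −
  Longitude: 16′ + 53.2″ = 16.88667′; 179 + 16.88667/60 = 179.2814444
  E → positive
Point 2:
  Lat: 36° + 20/60 + 10.8/3600 = 36 + 0.333333 + 0.003000 = 36.3363333
  S ⇒ negate
  λ: 144 + 14/60 + 20.3/3600 = 144.2389722
  W → negative
Point 3:
  φ: 32′ + 37.6″ = 32.62667′; 12 + 32.62667/60 = 12.5437778
  N → positive
  Lon: 53′ + 2″ = 53.03333′; 159 + 53.03333/60 = 159.8838889
  E → positive
Point 4:
  Latitude: 67 + 25/60 + 2/3600 = 67.4172222
  S ⇒ negate
  Lon: 34′ + 9.7″ = 34.16167′; 163 + 34.16167/60 = 163.5693611
  hemisphere W, so the sign is −
Point 5:
  Lat: 26′ + 54.69″ = 26.91150′; 84 + 26.91150/60 = 84.4485250
  hemisphere S, so the sign is −
  Longitude: 116° + 44/60 + 28/3600 = 116 + 0.733333 + 0.007778 = 116.7411111
  E ⇒ keep positive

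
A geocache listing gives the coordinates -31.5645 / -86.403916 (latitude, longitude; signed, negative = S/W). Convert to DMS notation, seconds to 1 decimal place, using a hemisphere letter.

Latitude is negative → S; |value| = 31.564500
Lat: 0.564500 × 60 = 33.87000′ → 33′, remainder × 60 = 52.200″
Longitude is negative → W; |value| = 86.403916
Longitude: 0.403916 × 60 = 24.23496′ → 24′, remainder × 60 = 14.098″

31°33′52.2″ S, 86°24′14.1″ W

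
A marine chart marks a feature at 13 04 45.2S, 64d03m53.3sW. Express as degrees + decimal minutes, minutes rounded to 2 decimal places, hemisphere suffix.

Lat: 4 + 45.2/60 = 4.7533′
Longitude: 3 + 53.3/60 = 3.8883′

13° 4.75′ S, 64° 3.89′ W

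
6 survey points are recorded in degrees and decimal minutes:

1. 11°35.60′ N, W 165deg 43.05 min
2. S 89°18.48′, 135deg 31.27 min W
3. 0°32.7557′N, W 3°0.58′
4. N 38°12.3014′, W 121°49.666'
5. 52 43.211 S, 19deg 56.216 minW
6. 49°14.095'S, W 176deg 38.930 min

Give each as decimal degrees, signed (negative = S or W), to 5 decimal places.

1. 11.59333, -165.71750
2. -89.30800, -135.52117
3. 0.54593, -3.00967
4. 38.20502, -121.82777
5. -52.72018, -19.93693
6. -49.23492, -176.64883

Point 1:
  Latitude: 11 + 35.6/60 = 11.593333
  N ⇒ keep positive
  λ: 165 + 43.05/60 = 165.717500
  hemisphere W, so the sign is −
Point 2:
  φ: 89 + 18.48/60 = 89.308000
  S ⇒ negate
  Longitude: 31.27′ = 0.521167°; total 135.521167
  hemisphere W, so the sign is −
Point 3:
  Lat: 0 + 32.7557/60 = 0.545928
  N ⇒ keep positive
  Lon: 0.58′ = 0.009667°; total 3.009667
  hemisphere W, so the sign is −
Point 4:
  φ: 38 + 12.3014/60 = 38.205023
  N → positive
  λ: 49.666′ = 0.827767°; total 121.827767
  hemisphere W, so the sign is −
Point 5:
  φ: 52 + 43.211/60 = 52.720183
  S ⇒ negate
  λ: 56.216′ = 0.936933°; total 19.936933
  W ⇒ negate
Point 6:
  φ: 49 + 14.095/60 = 49.234917
  S ⇒ negate
  Lon: 176 + 38.93/60 = 176.648833
  W → negative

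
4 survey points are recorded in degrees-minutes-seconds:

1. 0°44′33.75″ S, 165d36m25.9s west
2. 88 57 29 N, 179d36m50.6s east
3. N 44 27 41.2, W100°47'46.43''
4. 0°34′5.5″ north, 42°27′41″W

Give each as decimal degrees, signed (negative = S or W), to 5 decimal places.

1. -0.74271, -165.60719
2. 88.95806, 179.61406
3. 44.46144, -100.79623
4. 0.56819, -42.46139

Point 1:
  φ: 44′ + 33.75″ = 44.56250′; 0 + 44.56250/60 = 0.742708
  S ⇒ negate
  Longitude: 165 + 36/60 + 25.9/3600 = 165.607194
  W ⇒ negate
Point 2:
  φ: 88 + 57/60 + 29/3600 = 88.958056
  N ⇒ keep positive
  λ: 36′ + 50.6″ = 36.84333′; 179 + 36.84333/60 = 179.614056
  E → positive
Point 3:
  Lat: 44° + 27/60 + 41.2/3600 = 44 + 0.450000 + 0.011444 = 44.461444
  N → positive
  Lon: 100° + 47/60 + 46.43/3600 = 100 + 0.783333 + 0.012897 = 100.796231
  W ⇒ negate
Point 4:
  Latitude: 0 + 34/60 + 5.5/3600 = 0.568194
  N → positive
  λ: 27′ + 41″ = 27.68333′; 42 + 27.68333/60 = 42.461389
  hemisphere W, so the sign is −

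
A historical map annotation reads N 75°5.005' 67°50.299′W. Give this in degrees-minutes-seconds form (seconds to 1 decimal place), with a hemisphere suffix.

Lat: fractional minutes 0.00500 × 60 = 0.300″
Longitude: 50.29900′ → 50′ and 0.29900 × 60 = 17.940″

75°05′0.3″ N, 67°50′17.9″ W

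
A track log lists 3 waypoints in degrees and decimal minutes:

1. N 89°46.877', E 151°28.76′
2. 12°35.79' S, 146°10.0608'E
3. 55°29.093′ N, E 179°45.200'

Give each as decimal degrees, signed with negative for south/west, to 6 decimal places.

Point 1:
  φ: 46.877′ = 0.781283°; total 89.7812833
  N ⇒ keep positive
  Lon: 28.76′ = 0.479333°; total 151.4793333
  E → positive
Point 2:
  Lat: 35.79′ = 0.596500°; total 12.5965000
  S ⇒ negate
  λ: 146 + 10.0608/60 = 146.1676800
  E → positive
Point 3:
  Lat: 55 + 29.093/60 = 55.4848833
  N → positive
  Lon: 45.2′ = 0.753333°; total 179.7533333
  E ⇒ keep positive

1. 89.781283, 151.479333
2. -12.596500, 146.167680
3. 55.484883, 179.753333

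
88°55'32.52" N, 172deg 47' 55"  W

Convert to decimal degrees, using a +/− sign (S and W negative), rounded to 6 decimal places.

Lat: 88° + 55/60 + 32.52/3600 = 88 + 0.916667 + 0.009033 = 88.9257000
N → positive
Lon: 172° + 47/60 + 55/3600 = 172 + 0.783333 + 0.015278 = 172.7986111
W → negative

88.925700, -172.798611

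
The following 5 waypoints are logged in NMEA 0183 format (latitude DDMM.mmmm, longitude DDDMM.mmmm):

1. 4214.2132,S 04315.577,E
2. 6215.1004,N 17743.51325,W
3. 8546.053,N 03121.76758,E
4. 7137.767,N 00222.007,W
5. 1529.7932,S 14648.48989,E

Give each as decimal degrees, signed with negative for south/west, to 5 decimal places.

1. -42.23689, 43.25962
2. 62.25167, -177.72522
3. 85.76755, 31.36279
4. 71.62945, -2.36678
5. -15.49655, 146.80816

Point 1:
  φ: split at 2 digits → 42° and 14.2132′; 42 + 14.2132/60 = 42.236887
  hemisphere S, so the sign is −
  Longitude: degrees = first 3 digits = 43, minutes = 15.577; 43 + 15.577/60 = 43.259617
  E ⇒ keep positive
Point 2:
  Lat: split at 2 digits → 62° and 15.1004′; 62 + 15.1004/60 = 62.251673
  N → positive
  λ: split at 3 digits → 177° and 43.51325′; 177 + 43.51325/60 = 177.725221
  hemisphere W, so the sign is −
Point 3:
  Latitude: split at 2 digits → 85° and 46.053′; 85 + 46.053/60 = 85.767550
  N ⇒ keep positive
  Longitude: split at 3 digits → 031° and 21.76758′; 31 + 21.76758/60 = 31.362793
  E → positive
Point 4:
  Lat: degrees = first 2 digits = 71, minutes = 37.767; 71 + 37.767/60 = 71.629450
  N → positive
  Lon: split at 3 digits → 002° and 22.007′; 2 + 22.007/60 = 2.366783
  hemisphere W, so the sign is −
Point 5:
  Lat: split at 2 digits → 15° and 29.7932′; 15 + 29.7932/60 = 15.496553
  S ⇒ negate
  Longitude: degrees = first 3 digits = 146, minutes = 48.48989; 146 + 48.48989/60 = 146.808165
  E → positive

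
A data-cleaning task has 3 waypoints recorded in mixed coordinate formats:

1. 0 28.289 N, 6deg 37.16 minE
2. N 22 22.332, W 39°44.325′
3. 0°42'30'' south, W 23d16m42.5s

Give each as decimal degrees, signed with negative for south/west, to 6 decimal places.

1. 0.471483, 6.619333
2. 22.372200, -39.738750
3. -0.708333, -23.278472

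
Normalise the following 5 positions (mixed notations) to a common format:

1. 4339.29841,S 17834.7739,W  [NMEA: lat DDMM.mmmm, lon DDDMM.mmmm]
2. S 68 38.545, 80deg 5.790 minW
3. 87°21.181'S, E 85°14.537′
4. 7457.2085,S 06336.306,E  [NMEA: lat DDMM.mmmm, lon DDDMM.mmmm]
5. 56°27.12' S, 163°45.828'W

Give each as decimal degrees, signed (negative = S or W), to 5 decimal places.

1. -43.65497, -178.57957
2. -68.64242, -80.09650
3. -87.35302, 85.24228
4. -74.95348, 63.60510
5. -56.45200, -163.76380

Point 1:
  Lat: split at 2 digits → 43° and 39.29841′; 43 + 39.29841/60 = 43.654974
  S ⇒ negate
  Longitude: split at 3 digits → 178° and 34.7739′; 178 + 34.7739/60 = 178.579565
  hemisphere W, so the sign is −
Point 2:
  φ: 38.545′ = 0.642417°; total 68.642417
  hemisphere S, so the sign is −
  Longitude: 5.79′ = 0.096500°; total 80.096500
  W ⇒ negate
Point 3:
  Lat: 21.181′ = 0.353017°; total 87.353017
  hemisphere S, so the sign is −
  Lon: 14.537′ = 0.242283°; total 85.242283
  E → positive
Point 4:
  Lat: split at 2 digits → 74° and 57.2085′; 74 + 57.2085/60 = 74.953475
  S → negative
  Longitude: split at 3 digits → 063° and 36.306′; 63 + 36.306/60 = 63.605100
  E → positive
Point 5:
  Latitude: 56 + 27.12/60 = 56.452000
  hemisphere S, so the sign is −
  Lon: 163 + 45.828/60 = 163.763800
  W → negative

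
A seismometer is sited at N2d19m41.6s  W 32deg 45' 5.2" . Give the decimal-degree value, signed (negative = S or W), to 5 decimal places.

φ: 19′ + 41.6″ = 19.69333′; 2 + 19.69333/60 = 2.328222
N → positive
Longitude: 32° + 45/60 + 5.2/3600 = 32 + 0.750000 + 0.001444 = 32.751444
W → negative

2.32822, -32.75144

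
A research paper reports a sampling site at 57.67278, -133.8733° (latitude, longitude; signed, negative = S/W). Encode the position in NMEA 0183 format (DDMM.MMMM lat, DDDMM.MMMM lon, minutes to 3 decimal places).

5740.367,N / 13352.398,W

φ: minutes = (57.672780 − 57) × 60 = 40.36680
Longitude is negative → W; |value| = 133.873300
λ: minutes = (133.873300 − 133) × 60 = 52.39800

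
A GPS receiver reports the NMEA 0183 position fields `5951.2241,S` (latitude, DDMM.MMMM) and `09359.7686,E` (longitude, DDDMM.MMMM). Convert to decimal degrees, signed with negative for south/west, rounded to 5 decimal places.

-59.85374, 93.99614

Latitude: split at 2 digits → 59° and 51.2241′; 59 + 51.2241/60 = 59.853735
S ⇒ negate
λ: degrees = first 3 digits = 93, minutes = 59.7686; 93 + 59.7686/60 = 93.996143
E → positive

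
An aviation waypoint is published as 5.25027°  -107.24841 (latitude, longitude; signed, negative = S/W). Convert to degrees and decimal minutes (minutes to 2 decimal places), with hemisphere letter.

5° 15.02′ N, 107° 14.90′ W

Lat: fractional part 0.250270 → 15.0162 minutes
Longitude is negative → W; |value| = 107.248410
Lon: 107° + 0.248410 × 60 = 107° 14.9046′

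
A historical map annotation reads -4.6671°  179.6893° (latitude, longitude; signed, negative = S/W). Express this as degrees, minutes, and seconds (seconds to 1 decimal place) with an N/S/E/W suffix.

Latitude is negative → S; |value| = 4.667100
Latitude: 0.667100° → 40.02600′; 0.02600 × 60 = 1.560″
Longitude: whole degrees 179; 41.35800′ → 41′ and 21.480″

4°40′1.6″ S, 179°41′21.5″ E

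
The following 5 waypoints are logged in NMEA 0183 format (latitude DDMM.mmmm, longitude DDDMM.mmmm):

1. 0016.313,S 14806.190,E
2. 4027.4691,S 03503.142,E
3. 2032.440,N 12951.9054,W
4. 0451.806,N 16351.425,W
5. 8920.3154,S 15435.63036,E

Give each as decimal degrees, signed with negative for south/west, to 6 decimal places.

1. -0.271883, 148.103167
2. -40.457818, 35.052367
3. 20.540667, -129.865090
4. 4.863433, -163.857083
5. -89.338590, 154.593839

Point 1:
  Lat: degrees = first 2 digits = 0, minutes = 16.313; 0 + 16.313/60 = 0.2718833
  S ⇒ negate
  λ: degrees = first 3 digits = 148, minutes = 6.19; 148 + 6.19/60 = 148.1031667
  E ⇒ keep positive
Point 2:
  Latitude: degrees = first 2 digits = 40, minutes = 27.4691; 40 + 27.4691/60 = 40.4578183
  S ⇒ negate
  Lon: degrees = first 3 digits = 35, minutes = 3.142; 35 + 3.142/60 = 35.0523667
  E → positive
Point 3:
  Lat: degrees = first 2 digits = 20, minutes = 32.44; 20 + 32.44/60 = 20.5406667
  N ⇒ keep positive
  Lon: degrees = first 3 digits = 129, minutes = 51.9054; 129 + 51.9054/60 = 129.8650900
  W ⇒ negate
Point 4:
  Latitude: split at 2 digits → 04° and 51.806′; 4 + 51.806/60 = 4.8634333
  N → positive
  Lon: split at 3 digits → 163° and 51.425′; 163 + 51.425/60 = 163.8570833
  W → negative
Point 5:
  Latitude: split at 2 digits → 89° and 20.3154′; 89 + 20.3154/60 = 89.3385900
  S → negative
  λ: degrees = first 3 digits = 154, minutes = 35.63036; 154 + 35.63036/60 = 154.5938393
  E ⇒ keep positive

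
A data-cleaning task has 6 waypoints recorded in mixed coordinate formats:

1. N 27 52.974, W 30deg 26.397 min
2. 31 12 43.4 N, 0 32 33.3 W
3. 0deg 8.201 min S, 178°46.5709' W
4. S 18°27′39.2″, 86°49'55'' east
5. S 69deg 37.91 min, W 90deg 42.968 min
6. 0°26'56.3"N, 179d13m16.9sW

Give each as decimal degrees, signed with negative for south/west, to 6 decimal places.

1. 27.882900, -30.439950
2. 31.212056, -0.542583
3. -0.136683, -178.776182
4. -18.460889, 86.831944
5. -69.631833, -90.716133
6. 0.448972, -179.221361

Point 1:
  Latitude: 27 + 52.974/60 = 27.8829000
  N ⇒ keep positive
  Lon: 26.397′ = 0.439950°; total 30.4399500
  W ⇒ negate
Point 2:
  Latitude: 31 + 12/60 + 43.4/3600 = 31.2120556
  N → positive
  Longitude: 0° + 32/60 + 33.3/3600 = 0 + 0.533333 + 0.009250 = 0.5425833
  hemisphere W, so the sign is −
Point 3:
  Latitude: 0 + 8.201/60 = 0.1366833
  hemisphere S, so the sign is −
  λ: 178 + 46.5709/60 = 178.7761817
  W → negative
Point 4:
  Latitude: 18° + 27/60 + 39.2/3600 = 18 + 0.450000 + 0.010889 = 18.4608889
  S ⇒ negate
  Longitude: 86 + 49/60 + 55/3600 = 86.8319444
  E → positive
Point 5:
  Latitude: 37.91′ = 0.631833°; total 69.6318333
  S ⇒ negate
  λ: 42.968′ = 0.716133°; total 90.7161333
  W → negative
Point 6:
  Latitude: 26′ + 56.3″ = 26.93833′; 0 + 26.93833/60 = 0.4489722
  N ⇒ keep positive
  λ: 13′ + 16.9″ = 13.28167′; 179 + 13.28167/60 = 179.2213611
  W → negative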